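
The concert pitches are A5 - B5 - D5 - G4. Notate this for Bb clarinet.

The Bb clarinet sounds a major second below written, so the written part must be a major second above concert — transpose each note up.
A5 -> B5
B5 -> C#6
D5 -> E5
G4 -> A4

B5 C#6 E5 A4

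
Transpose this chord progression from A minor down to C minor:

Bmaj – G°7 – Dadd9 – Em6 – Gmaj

Dmaj Bb°7 Fadd9 Gm6 Bbmaj

A minor down to C minor is a major sixth; each chord root moves by that interval while the quality stays the same.
Bmaj: root B down a major sixth → D, giving Dmaj.
G°7: root G down a major sixth → Bb, giving Bb°7.
Dadd9: root D down a major sixth → F, giving Fadd9.
Em6: root E down a major sixth → G, giving Gm6.
Gmaj: root G down a major sixth → Bb, giving Bbmaj.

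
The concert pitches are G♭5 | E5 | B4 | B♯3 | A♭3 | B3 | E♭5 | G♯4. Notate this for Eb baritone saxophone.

Eb7 C#7 G#6 G##5 F5 G#5 C7 E#6

The Eb baritone saxophone sounds a major thirteenth below written, so the written part must be a major thirteenth above concert — transpose each note up.
Gb5 → Eb7
E5 → C#7
B4 → G#6
B#3 → G##5
Ab3 → F5
B3 → G#5
Eb5 → C7
G#4 → E#6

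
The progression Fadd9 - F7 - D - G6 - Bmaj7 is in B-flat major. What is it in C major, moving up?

B-flat major up to C major is a major second; each chord root moves by that interval while the quality stays the same.
Fadd9: root F up a major second → G, giving Gadd9.
F7: root F up a major second → G, giving G7.
D: root D up a major second → E, giving E.
G6: root G up a major second → A, giving A6.
Bmaj7: root B up a major second → C#, giving C#maj7.

Gadd9 G7 E A6 C#maj7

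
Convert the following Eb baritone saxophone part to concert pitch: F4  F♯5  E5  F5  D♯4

Ab2 A3 G3 Ab3 F#2

The Eb baritone saxophone sounds a major thirteenth below written, so transpose each written note down a major thirteenth.
F4 → Ab2
F#5 → A3
E5 → G3
F5 → Ab3
D#4 → F#2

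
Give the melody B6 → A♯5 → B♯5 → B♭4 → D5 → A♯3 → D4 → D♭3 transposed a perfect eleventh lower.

A perfect eleventh down from B6 gives F#5.
A#5 down a perfect eleventh is E#4.
B#5 down a perfect eleventh is F##4.
A perfect eleventh down from Bb4 gives F3.
A perfect eleventh down from D5 gives A3.
A perfect eleventh down from A#3 gives E#2.
A perfect eleventh down from D4 gives A2.
Db3: an eleventh down reaches A, and 17 semitones makes it Ab1.

F#5 E#4 F##4 F3 A3 E#2 A2 Ab1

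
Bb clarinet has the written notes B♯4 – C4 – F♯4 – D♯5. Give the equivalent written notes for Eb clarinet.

F##4 G3 C#4 A#4

First find concert pitch: the Bb clarinet sounds a major second below written, so B♯4 C4 F♯4 D♯5 sounds A#4 Bb3 E4 C#5.
Then write for Eb clarinet: it sounds a minor third above written, so the part must be a minor third below concert.
A#4 → F##4
Bb3 → G3
E4 → C#4
C#5 → A#4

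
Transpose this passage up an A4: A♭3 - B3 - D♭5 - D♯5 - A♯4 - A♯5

D4 E#4 G5 G##5 D##5 D##6

Ab3 -> D4
B3 -> E#4
Db5 -> G5
D#5 -> G##5
A#4 -> D##5
A#5 -> D##6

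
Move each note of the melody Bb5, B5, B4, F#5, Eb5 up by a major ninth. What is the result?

C7 C#7 C#6 G#6 F6

A major ninth up from Bb5 gives C7.
B5 up a major ninth is C#7.
B4: a ninth up reaches C, and 14 semitones makes it C#6.
A major ninth up from F#5 gives G#6.
Eb5: a ninth up reaches F, and 14 semitones makes it F6.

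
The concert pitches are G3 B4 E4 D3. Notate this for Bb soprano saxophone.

A3 C#5 F#4 E3

Written C4 sounds as Bb3 on the Bb soprano saxophone, so concert pitches are written a major second up.
G3 -> A3
B4 -> C#5
E4 -> F#4
D3 -> E3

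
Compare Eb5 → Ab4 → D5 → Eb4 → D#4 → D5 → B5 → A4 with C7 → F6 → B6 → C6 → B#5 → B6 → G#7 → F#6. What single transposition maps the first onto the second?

up a major thirteenth

From Eb5 to C7 is 13 letter names — a thirteenth of some quality.
Eb5 to C7 is 21 semitones, which makes it a major thirteenth; the second version is higher, so the direction is up.
Checking another pair — A4 → F#6 — gives the same interval.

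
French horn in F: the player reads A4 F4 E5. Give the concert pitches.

D4 Bb3 A4

The French horn in F sounds a perfect fifth below written, so transpose each written note down a perfect fifth.
A4 becomes D4
F4 becomes Bb3
E5 becomes A4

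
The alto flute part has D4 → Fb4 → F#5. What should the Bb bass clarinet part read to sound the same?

B4 Db5 D#6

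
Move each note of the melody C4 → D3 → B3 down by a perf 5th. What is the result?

C4: a fifth down reaches F, and 7 semitones makes it F3.
D3: a fifth down reaches G, and 7 semitones makes it G2.
A perfect fifth down from B3 gives E3.

F3 G2 E3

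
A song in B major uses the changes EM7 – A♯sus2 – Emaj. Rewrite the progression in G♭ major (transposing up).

CbM7 Fsus2 Cbmaj

B major up to G♭ major is a diminished sixth; each chord root moves by that interval while the quality stays the same.
EM7: root E up a diminished sixth → Cb, giving CbM7.
A♯sus2: root A♯ up a diminished sixth → F, giving Fsus2.
Emaj: root E up a diminished sixth → Cb, giving Cbmaj.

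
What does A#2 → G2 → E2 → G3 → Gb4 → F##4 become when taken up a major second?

B#2 A2 F#2 A3 Ab4 G##4

A#2 -> B#2
G2 -> A2
E2 -> F#2
G3 -> A3
Gb4 -> Ab4
F##4 -> G##4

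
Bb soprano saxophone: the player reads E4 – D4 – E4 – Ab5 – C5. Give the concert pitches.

D4 C4 D4 Gb5 Bb4

Written C4 on the Bb soprano saxophone sounds as Bb3, a major second lower; apply that shift to every note.
E4 becomes D4
D4 becomes C4
E4 becomes D4
Ab5 becomes Gb5
C5 becomes Bb4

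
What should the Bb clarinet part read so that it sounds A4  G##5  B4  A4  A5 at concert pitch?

The Bb clarinet sounds a major second below written, so the written part must be a major second above concert — transpose each note up.
A4 to B4
G##5 to A##5
B4 to C#5
A4 to B4
A5 to B5

B4 A##5 C#5 B4 B5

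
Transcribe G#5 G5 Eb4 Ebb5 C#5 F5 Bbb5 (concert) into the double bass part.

Written C4 sounds as C3 on the double bass, so concert pitches are written a perfect octave up.
G#5 to G#6
G5 to G6
Eb4 to Eb5
Ebb5 to Ebb6
C#5 to C#6
F5 to F6
Bbb5 to Bbb6

G#6 G6 Eb5 Ebb6 C#6 F6 Bbb6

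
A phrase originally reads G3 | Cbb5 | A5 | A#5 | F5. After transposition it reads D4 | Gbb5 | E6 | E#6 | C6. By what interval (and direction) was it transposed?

up a perfect fifth

Take the first pair: G3 → D4. G to D spans 5 letter names, so the interval is some kind of fifth.
G3 to D4 is 7 semitones, which makes it a perfect fifth; the second version is higher, so the direction is up.
Checking another pair — F5 → C6 — gives the same interval.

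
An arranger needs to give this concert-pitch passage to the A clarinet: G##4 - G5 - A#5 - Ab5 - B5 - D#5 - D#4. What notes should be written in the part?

The A clarinet sounds a minor third below written, so the written part must be a minor third above concert — transpose each note up.
G##4 → B#4
G5 → Bb5
A#5 → C#6
Ab5 → Cb6
B5 → D6
D#5 → F#5
D#4 → F#4

B#4 Bb5 C#6 Cb6 D6 F#5 F#4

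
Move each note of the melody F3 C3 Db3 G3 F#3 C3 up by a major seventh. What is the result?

F3 up a major seventh is E4.
C3 up a major seventh is B3.
Db3 up a major seventh is C4.
A major seventh up from G3 gives F#4.
F#3 up a major seventh is E#4.
A major seventh up from C3 gives B3.

E4 B3 C4 F#4 E#4 B3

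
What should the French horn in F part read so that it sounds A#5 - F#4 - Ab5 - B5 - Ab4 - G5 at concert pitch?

E#6 C#5 Eb6 F#6 Eb5 D6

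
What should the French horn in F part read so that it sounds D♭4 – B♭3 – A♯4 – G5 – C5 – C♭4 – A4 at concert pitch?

Ab4 F4 E#5 D6 G5 Gb4 E5

Written C4 sounds as F3 on the French horn in F, so concert pitches are written a perfect fifth up.
Db4 gives Ab4
Bb3 gives F4
A#4 gives E#5
G5 gives D6
C5 gives G5
Cb4 gives Gb4
A4 gives E5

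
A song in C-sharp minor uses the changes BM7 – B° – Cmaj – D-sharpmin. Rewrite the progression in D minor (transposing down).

C-sharp minor down to D minor is a major seventh; each chord root moves by that interval while the quality stays the same.
BM7: root B down a major seventh → C, giving CM7.
B°: root B down a major seventh → C, giving C°.
Cmaj: root C down a major seventh → Db, giving Dbmaj.
D-sharpmin: root D-sharp down a major seventh → E, giving Emin.

CM7 C° Dbmaj Emin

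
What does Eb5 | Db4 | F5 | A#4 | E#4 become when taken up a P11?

Ab6 Gb5 Bb6 D#6 A#5

Eb5: an eleventh up reaches A, and 17 semitones makes it Ab6.
Db4 up a perfect eleventh is Gb5.
F5: an eleventh up reaches B, and 17 semitones makes it Bb6.
A perfect eleventh up from A#4 gives D#6.
E#4: an eleventh up reaches A, and 17 semitones makes it A#5.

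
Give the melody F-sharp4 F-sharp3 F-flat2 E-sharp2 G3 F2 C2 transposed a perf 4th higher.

F#4 -> B4
F#3 -> B3
Fb2 -> Bbb2
E#2 -> A#2
G3 -> C4
F2 -> Bb2
C2 -> F2

B4 B3 Bbb2 A#2 C4 Bb2 F2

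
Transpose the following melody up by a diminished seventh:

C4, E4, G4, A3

C4 becomes Bbb4
E4 becomes Db5
G4 becomes Fb5
A3 becomes Gb4

Bbb4 Db5 Fb5 Gb4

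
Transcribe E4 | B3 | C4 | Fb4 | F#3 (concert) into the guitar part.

E5 B4 C5 Fb5 F#4

The guitar sounds a perfect octave below written, so the written part must be a perfect octave above concert — transpose each note up.
E4 -> E5
B3 -> B4
C4 -> C5
Fb4 -> Fb5
F#3 -> F#4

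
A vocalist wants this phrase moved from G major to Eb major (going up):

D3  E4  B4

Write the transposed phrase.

From G up to Eb is a minor sixth; apply that to each pitch.
D3 to Bb3
E4 to C5
B4 to G5

Bb3 C5 G5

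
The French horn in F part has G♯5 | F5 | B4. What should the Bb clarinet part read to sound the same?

First find concert pitch: the French horn in F sounds a perfect fifth below written, so G♯5 F5 B4 sounds C#5 Bb4 E4.
Then write for Bb clarinet: it sounds a major second below written, so the part must be a major second above concert.
C#5 → D#5
Bb4 → C5
E4 → F#4

D#5 C5 F#4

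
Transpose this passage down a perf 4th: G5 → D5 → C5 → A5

G5 to D5
D5 to A4
C5 to G4
A5 to E5

D5 A4 G4 E5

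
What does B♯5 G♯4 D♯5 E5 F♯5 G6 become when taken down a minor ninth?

A##4 F##3 C##4 D#4 E#4 F#5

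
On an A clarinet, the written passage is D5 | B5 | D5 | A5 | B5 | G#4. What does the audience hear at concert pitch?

B4 G#5 B4 F#5 G#5 E#4

The A clarinet sounds a minor third below written, so transpose each written note down a minor third.
D5 → B4
B5 → G#5
D5 → B4
A5 → F#5
B5 → G#5
G#4 → E#4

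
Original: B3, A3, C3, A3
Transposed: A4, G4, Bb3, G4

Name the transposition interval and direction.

up a minor seventh

Take the first pair: B3 → A4. B to A spans 7 letter names, so the interval is some kind of seventh.
B3 to A4 is 10 semitones, which makes it a minor seventh; the second version is higher, so the direction is up.
Checking another pair — A3 → G4 — gives the same interval.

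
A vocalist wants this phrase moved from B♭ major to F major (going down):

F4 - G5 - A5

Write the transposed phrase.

From B♭ down to F is a perfect fourth; apply that to each pitch.
F4 → C4
G5 → D5
A5 → E5

C4 D5 E5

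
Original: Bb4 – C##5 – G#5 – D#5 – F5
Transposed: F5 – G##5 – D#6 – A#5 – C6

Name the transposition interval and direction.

Take the first pair: Bb4 → F5. B to F spans 5 letter names, so the interval is some kind of fifth.
Bb4 to F5 is 7 semitones, which makes it a perfect fifth; the second version is higher, so the direction is up.
Checking another pair — F5 → C6 — gives the same interval.

up a perfect fifth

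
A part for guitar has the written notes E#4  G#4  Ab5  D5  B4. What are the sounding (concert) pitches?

The guitar sounds a perfect octave below written, so transpose each written note down a perfect octave.
E#4 becomes E#3
G#4 becomes G#3
Ab5 becomes Ab4
D5 becomes D4
B4 becomes B3

E#3 G#3 Ab4 D4 B3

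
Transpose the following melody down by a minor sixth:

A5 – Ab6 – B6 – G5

C#5 C6 D#6 B4

A minor sixth down from A5 gives C#5.
A minor sixth down from Ab6 gives C6.
B6 down a minor sixth is D#6.
G5: a sixth down reaches B, and 8 semitones makes it B4.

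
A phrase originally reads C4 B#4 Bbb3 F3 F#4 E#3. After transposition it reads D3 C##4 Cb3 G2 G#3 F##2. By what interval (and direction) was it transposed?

down a minor seventh

Take the first pair: C4 → D3. C to D spans 7 letter names, so the interval is some kind of seventh.
D3 to C4 is 10 semitones, which makes it a minor seventh; the second version is lower, so the direction is down.
Checking another pair — E#3 → F##2 — gives the same interval.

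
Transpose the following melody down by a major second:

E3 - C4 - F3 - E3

D3 Bb3 Eb3 D3

E3 → D3
C4 → Bb3
F3 → Eb3
E3 → D3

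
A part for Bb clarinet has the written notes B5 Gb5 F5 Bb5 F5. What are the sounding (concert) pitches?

A5 Fb5 Eb5 Ab5 Eb5

The Bb clarinet sounds a major second below written, so transpose each written note down a major second.
B5 to A5
Gb5 to Fb5
F5 to Eb5
Bb5 to Ab5
F5 to Eb5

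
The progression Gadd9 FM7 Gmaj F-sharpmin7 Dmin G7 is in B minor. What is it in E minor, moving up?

Cadd9 BbM7 Cmaj Bmin7 Gmin C7

B minor up to E minor is a perfect fourth; each chord root moves by that interval while the quality stays the same.
Gadd9: root G up a perfect fourth → C, giving Cadd9.
FM7: root F up a perfect fourth → Bb, giving BbM7.
Gmaj: root G up a perfect fourth → C, giving Cmaj.
F-sharpmin7: root F-sharp up a perfect fourth → B, giving Bmin7.
Dmin: root D up a perfect fourth → G, giving Gmin.
G7: root G up a perfect fourth → C, giving C7.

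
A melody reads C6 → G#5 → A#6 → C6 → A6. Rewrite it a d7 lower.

D#5 A##4 B##5 D#5 B#5

C6 gives D#5
G#5 gives A##4
A#6 gives B##5
C6 gives D#5
A6 gives B#5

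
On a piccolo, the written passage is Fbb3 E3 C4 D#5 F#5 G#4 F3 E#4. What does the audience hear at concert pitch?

Written C4 on the piccolo sounds as C5, a perfect octave higher; apply that shift to every note.
Fbb3 → Fbb4
E3 → E4
C4 → C5
D#5 → D#6
F#5 → F#6
G#4 → G#5
F3 → F4
E#4 → E#5

Fbb4 E4 C5 D#6 F#6 G#5 F4 E#5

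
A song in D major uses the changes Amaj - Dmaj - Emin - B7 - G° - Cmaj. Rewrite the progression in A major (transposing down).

D major down to A major is a perfect fourth; each chord root moves by that interval while the quality stays the same.
Amaj: root A down a perfect fourth → E, giving Emaj.
Dmaj: root D down a perfect fourth → A, giving Amaj.
Emin: root E down a perfect fourth → B, giving Bmin.
B7: root B down a perfect fourth → F#, giving F#7.
G°: root G down a perfect fourth → D, giving D°.
Cmaj: root C down a perfect fourth → G, giving Gmaj.

Emaj Amaj Bmin F#7 D° Gmaj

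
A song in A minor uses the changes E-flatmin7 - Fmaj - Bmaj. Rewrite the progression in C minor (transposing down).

Gbmin7 Abmaj Dmaj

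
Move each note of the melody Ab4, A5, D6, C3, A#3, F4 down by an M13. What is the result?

Ab4 becomes Cb3
A5 becomes C4
D6 becomes F4
C3 becomes Eb1
A#3 becomes C#2
F4 becomes Ab2

Cb3 C4 F4 Eb1 C#2 Ab2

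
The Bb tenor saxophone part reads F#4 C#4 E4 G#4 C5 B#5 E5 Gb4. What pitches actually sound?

E3 B2 D3 F#3 Bb3 A#4 D4 Fb3

The Bb tenor saxophone sounds a major ninth below written, so transpose each written note down a major ninth.
F#4 → E3
C#4 → B2
E4 → D3
G#4 → F#3
C5 → Bb3
B#5 → A#4
E5 → D4
Gb4 → Fb3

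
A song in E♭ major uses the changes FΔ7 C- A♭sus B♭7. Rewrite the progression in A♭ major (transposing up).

BbΔ7 F- Dbsus Eb7

E♭ major up to A♭ major is a perfect fourth; each chord root moves by that interval while the quality stays the same.
FΔ7: root F up a perfect fourth → Bb, giving BbΔ7.
C-: root C up a perfect fourth → F, giving F-.
A♭sus: root A♭ up a perfect fourth → Db, giving Dbsus.
B♭7: root B♭ up a perfect fourth → Eb, giving Eb7.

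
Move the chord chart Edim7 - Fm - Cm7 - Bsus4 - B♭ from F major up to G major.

F#dim7 Gm Dm7 C#sus4 C

F major up to G major is a major second; each chord root moves by that interval while the quality stays the same.
Edim7: root E up a major second → F#, giving F#dim7.
Fm: root F up a major second → G, giving Gm.
Cm7: root C up a major second → D, giving Dm7.
Bsus4: root B up a major second → C#, giving C#sus4.
B♭: root B♭ up a major second → C, giving C.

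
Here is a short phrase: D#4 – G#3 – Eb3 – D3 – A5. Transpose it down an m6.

F##3 B#2 G2 F#2 C#5

D#4: a sixth down reaches F, and 8 semitones makes it F##3.
G#3 down a minor sixth is B#2.
Eb3: a sixth down reaches G, and 8 semitones makes it G2.
D3 down a minor sixth is F#2.
A minor sixth down from A5 gives C#5.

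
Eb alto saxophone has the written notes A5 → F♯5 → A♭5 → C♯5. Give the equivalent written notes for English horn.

G5 E5 Gb5 B4

First find concert pitch: the Eb alto saxophone sounds a major sixth below written, so A5 F♯5 A♭5 C♯5 sounds C5 A4 Cb5 E4.
Then write for English horn: it sounds a perfect fifth below written, so the part must be a perfect fifth above concert.
C5 → G5
A4 → E5
Cb5 → Gb5
E4 → B4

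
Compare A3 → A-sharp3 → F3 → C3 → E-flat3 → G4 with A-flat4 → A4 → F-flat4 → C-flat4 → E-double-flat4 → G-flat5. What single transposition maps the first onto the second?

From A3 to Ab4 is 8 letter names — an octave of some quality.
A3 to Ab4 is 11 semitones, which makes it a diminished octave; the second version is higher, so the direction is up.
Checking another pair — G4 → Gb5 — gives the same interval.

up a diminished octave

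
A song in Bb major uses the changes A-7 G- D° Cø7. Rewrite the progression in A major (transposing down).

Bb major down to A major is a minor second; each chord root moves by that interval while the quality stays the same.
A-7: root A down a minor second → G#, giving G#-7.
G-: root G down a minor second → F#, giving F#-.
D°: root D down a minor second → C#, giving C#°.
Cø7: root C down a minor second → B, giving Bø7.

G#-7 F#- C#° Bø7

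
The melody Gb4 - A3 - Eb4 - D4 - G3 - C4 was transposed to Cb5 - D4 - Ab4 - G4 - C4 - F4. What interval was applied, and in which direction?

up a perfect fourth

From Gb4 to Cb5 is 4 letter names — a fourth of some quality.
Gb4 to Cb5 is 5 semitones, which makes it a perfect fourth; the second version is higher, so the direction is up.
Checking another pair — C4 → F4 — gives the same interval.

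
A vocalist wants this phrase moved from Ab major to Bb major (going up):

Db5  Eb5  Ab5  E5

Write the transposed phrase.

Eb5 F5 Bb5 F#5

From Ab up to Bb is a major second; apply that to each pitch.
Db5 -> Eb5
Eb5 -> F5
Ab5 -> Bb5
E5 -> F#5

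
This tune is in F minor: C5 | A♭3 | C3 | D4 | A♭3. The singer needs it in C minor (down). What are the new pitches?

G4 Eb3 G2 A3 Eb3

F minor to C minor down is a perfect fourth, so every note moves down by that interval.
C5 -> G4
Ab3 -> Eb3
C3 -> G2
D4 -> A3
Ab3 -> Eb3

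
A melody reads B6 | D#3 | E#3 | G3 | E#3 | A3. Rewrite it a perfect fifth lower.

B6 down a perfect fifth is E6.
D#3 down a perfect fifth is G#2.
A perfect fifth down from E#3 gives A#2.
G3: a fifth down reaches C, and 7 semitones makes it C3.
E#3 down a perfect fifth is A#2.
A3: a fifth down reaches D, and 7 semitones makes it D3.

E6 G#2 A#2 C3 A#2 D3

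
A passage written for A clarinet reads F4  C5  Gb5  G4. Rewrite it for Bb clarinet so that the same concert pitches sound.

E4 B4 F5 F#4

First find concert pitch: the A clarinet sounds a minor third below written, so F4 C5 Gb5 G4 sounds D4 A4 Eb5 E4.
Then write for Bb clarinet: it sounds a major second below written, so the part must be a major second above concert.
D4 → E4
A4 → B4
Eb5 → F5
E4 → F#4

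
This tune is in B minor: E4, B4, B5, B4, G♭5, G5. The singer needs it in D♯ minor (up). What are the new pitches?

B minor to D♯ minor up is a major third, so every note moves up by that interval.
E4 to G#4
B4 to D#5
B5 to D#6
B4 to D#5
Gb5 to Bb5
G5 to B5

G#4 D#5 D#6 D#5 Bb5 B5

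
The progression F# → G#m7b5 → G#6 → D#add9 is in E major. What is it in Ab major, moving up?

Bb Cm7b5 C6 Gadd9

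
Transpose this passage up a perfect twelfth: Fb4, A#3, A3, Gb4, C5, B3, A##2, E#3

Cb6 E#5 E5 Db6 G6 F#5 E##4 B#4

Fb4 becomes Cb6
A#3 becomes E#5
A3 becomes E5
Gb4 becomes Db6
C5 becomes G6
B3 becomes F#5
A##2 becomes E##4
E#3 becomes B#4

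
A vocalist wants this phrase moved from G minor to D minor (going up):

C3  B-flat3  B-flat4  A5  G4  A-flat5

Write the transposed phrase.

From G up to D is a perfect fifth; apply that to each pitch.
C3 -> G3
Bb3 -> F4
Bb4 -> F5
A5 -> E6
G4 -> D5
Ab5 -> Eb6

G3 F4 F5 E6 D5 Eb6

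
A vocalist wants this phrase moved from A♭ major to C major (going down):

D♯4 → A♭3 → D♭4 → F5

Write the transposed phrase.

From A♭ down to C is a minor sixth; apply that to each pitch.
D#4 to F##3
Ab3 to C3
Db4 to F3
F5 to A4

F##3 C3 F3 A4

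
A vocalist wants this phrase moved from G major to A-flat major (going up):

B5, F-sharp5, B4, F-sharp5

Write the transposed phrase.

C6 G5 C5 G5

G major to A-flat major up is a minor second, so every note moves up by that interval.
B5 becomes C6
F#5 becomes G5
B4 becomes C5
F#5 becomes G5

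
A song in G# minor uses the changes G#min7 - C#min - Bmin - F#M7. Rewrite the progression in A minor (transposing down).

Amin7 Dmin Cmin GM7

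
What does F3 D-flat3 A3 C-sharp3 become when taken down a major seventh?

Gb2 Ebb2 Bb2 D2

F3 to Gb2
Db3 to Ebb2
A3 to Bb2
C#3 to D2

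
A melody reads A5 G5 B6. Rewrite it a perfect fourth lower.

A5: a fourth down reaches E, and 5 semitones makes it E5.
A perfect fourth down from G5 gives D5.
B6: a fourth down reaches F, and 5 semitones makes it F#6.

E5 D5 F#6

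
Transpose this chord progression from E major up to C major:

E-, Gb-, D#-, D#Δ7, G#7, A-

C- Ebb- B- BΔ7 E7 F-

E major up to C major is a minor sixth; each chord root moves by that interval while the quality stays the same.
E-: root E up a minor sixth → C, giving C-.
Gb-: root Gb up a minor sixth → Ebb, giving Ebb-.
D#-: root D# up a minor sixth → B, giving B-.
D#Δ7: root D# up a minor sixth → B, giving BΔ7.
G#7: root G# up a minor sixth → E, giving E7.
A-: root A up a minor sixth → F, giving F-.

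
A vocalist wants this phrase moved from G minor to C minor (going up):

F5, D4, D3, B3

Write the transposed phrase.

From G up to C is a perfect fourth; apply that to each pitch.
F5 -> Bb5
D4 -> G4
D3 -> G3
B3 -> E4

Bb5 G4 G3 E4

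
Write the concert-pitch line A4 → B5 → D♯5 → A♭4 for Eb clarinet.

F#4 G#5 B#4 F4

Written C4 sounds as Eb4 on the Eb clarinet, so concert pitches are written a minor third down.
A4 gives F#4
B5 gives G#5
D#5 gives B#4
Ab4 gives F4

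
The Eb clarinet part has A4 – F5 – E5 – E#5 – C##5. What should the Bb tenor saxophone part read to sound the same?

D6 Bb6 A6 A#6 F##6

First find concert pitch: the Eb clarinet sounds a minor third above written, so A4 F5 E5 E#5 C##5 sounds C5 Ab5 G5 G#5 E#5.
Then write for Bb tenor saxophone: it sounds a major ninth below written, so the part must be a major ninth above concert.
C5 → D6
Ab5 → Bb6
G5 → A6
G#5 → A#6
E#5 → F##6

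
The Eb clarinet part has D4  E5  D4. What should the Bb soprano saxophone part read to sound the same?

First find concert pitch: the Eb clarinet sounds a minor third above written, so D4 E5 D4 sounds F4 G5 F4.
Then write for Bb soprano saxophone: it sounds a major second below written, so the part must be a major second above concert.
F4 → G4
G5 → A5
F4 → G4

G4 A5 G4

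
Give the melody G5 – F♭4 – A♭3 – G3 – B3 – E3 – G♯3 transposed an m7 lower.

A4 Gb3 Bb2 A2 C#3 F#2 A#2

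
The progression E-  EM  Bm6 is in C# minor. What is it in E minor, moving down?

C# minor down to E minor is a major sixth; each chord root moves by that interval while the quality stays the same.
E-: root E down a major sixth → G, giving G-.
EM: root E down a major sixth → G, giving GM.
Bm6: root B down a major sixth → D, giving Dm6.

G- GM Dm6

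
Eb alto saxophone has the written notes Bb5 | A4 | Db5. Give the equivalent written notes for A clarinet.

First find concert pitch: the Eb alto saxophone sounds a major sixth below written, so Bb5 A4 Db5 sounds Db5 C4 Fb4.
Then write for A clarinet: it sounds a minor third below written, so the part must be a minor third above concert.
Db5 → Fb5
C4 → Eb4
Fb4 → Abb4

Fb5 Eb4 Abb4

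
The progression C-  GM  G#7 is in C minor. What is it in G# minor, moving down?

C minor down to G# minor is a diminished fourth; each chord root moves by that interval while the quality stays the same.
C-: root C down a diminished fourth → G#, giving G#-.
GM: root G down a diminished fourth → D#, giving D#M.
G#7: root G# down a diminished fourth → D##, giving D##7.

G#- D#M D##7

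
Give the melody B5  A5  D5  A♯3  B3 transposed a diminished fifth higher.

B5: a fifth up reaches F, and 6 semitones makes it F6.
A5: a fifth up reaches E, and 6 semitones makes it Eb6.
D5: a fifth up reaches A, and 6 semitones makes it Ab5.
A diminished fifth up from A#3 gives E4.
B3: a fifth up reaches F, and 6 semitones makes it F4.

F6 Eb6 Ab5 E4 F4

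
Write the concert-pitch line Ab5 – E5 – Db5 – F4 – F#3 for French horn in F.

Written C4 sounds as F3 on the French horn in F, so concert pitches are written a perfect fifth up.
Ab5 -> Eb6
E5 -> B5
Db5 -> Ab5
F4 -> C5
F#3 -> C#4

Eb6 B5 Ab5 C5 C#4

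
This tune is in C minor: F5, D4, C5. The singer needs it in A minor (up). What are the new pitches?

D6 B4 A5

C minor to A minor up is a major sixth, so every note moves up by that interval.
F5 gives D6
D4 gives B4
C5 gives A5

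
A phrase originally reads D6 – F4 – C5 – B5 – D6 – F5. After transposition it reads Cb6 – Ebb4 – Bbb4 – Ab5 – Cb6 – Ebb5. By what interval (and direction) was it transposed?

Take the first pair: D6 → Cb6. D to C spans 2 letter names, so the interval is some kind of second.
Cb6 to D6 is 3 semitones, which makes it an augmented second; the second version is lower, so the direction is down.
Checking another pair — F5 → Ebb5 — gives the same interval.

down an augmented second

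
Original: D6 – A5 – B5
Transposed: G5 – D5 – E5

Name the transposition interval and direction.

Take the first pair: D6 → G5. D to G spans 5 letter names, so the interval is some kind of fifth.
G5 to D6 is 7 semitones, which makes it a perfect fifth; the second version is lower, so the direction is down.
Checking another pair — B5 → E5 — gives the same interval.

down a perfect fifth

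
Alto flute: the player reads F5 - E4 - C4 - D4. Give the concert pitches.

C5 B3 G3 A3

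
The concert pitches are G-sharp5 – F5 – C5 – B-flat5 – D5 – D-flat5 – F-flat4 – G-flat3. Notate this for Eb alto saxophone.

E#6 D6 A5 G6 B5 Bb5 Db5 Eb4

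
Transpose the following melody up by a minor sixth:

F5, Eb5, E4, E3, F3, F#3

Db6 Cb6 C5 C4 Db4 D4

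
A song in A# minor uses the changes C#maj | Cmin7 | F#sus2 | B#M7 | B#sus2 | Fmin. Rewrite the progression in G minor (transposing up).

A# minor up to G minor is a diminished seventh; each chord root moves by that interval while the quality stays the same.
C#maj: root C# up a diminished seventh → Bb, giving Bbmaj.
Cmin7: root C up a diminished seventh → Bbb, giving Bbbmin7.
F#sus2: root F# up a diminished seventh → Eb, giving Ebsus2.
B#M7: root B# up a diminished seventh → A, giving AM7.
B#sus2: root B# up a diminished seventh → A, giving Asus2.
Fmin: root F up a diminished seventh → Ebb, giving Ebbmin.

Bbmaj Bbbmin7 Ebsus2 AM7 Asus2 Ebbmin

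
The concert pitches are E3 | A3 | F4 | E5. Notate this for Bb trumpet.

F#3 B3 G4 F#5

The Bb trumpet sounds a major second below written, so the written part must be a major second above concert — transpose each note up.
E3 -> F#3
A3 -> B3
F4 -> G4
E5 -> F#5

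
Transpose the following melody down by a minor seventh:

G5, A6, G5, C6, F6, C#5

A4 B5 A4 D5 G5 D#4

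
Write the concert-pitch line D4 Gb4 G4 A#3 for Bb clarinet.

The Bb clarinet sounds a major second below written, so the written part must be a major second above concert — transpose each note up.
D4 to E4
Gb4 to Ab4
G4 to A4
A#3 to B#3

E4 Ab4 A4 B#3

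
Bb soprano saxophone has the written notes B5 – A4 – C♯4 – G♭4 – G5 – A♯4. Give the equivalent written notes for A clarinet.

C6 Bb4 D4 Abb4 Ab5 B4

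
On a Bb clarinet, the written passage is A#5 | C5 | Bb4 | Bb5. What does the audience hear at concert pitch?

Written C4 on the Bb clarinet sounds as Bb3, a major second lower; apply that shift to every note.
A#5 -> G#5
C5 -> Bb4
Bb4 -> Ab4
Bb5 -> Ab5

G#5 Bb4 Ab4 Ab5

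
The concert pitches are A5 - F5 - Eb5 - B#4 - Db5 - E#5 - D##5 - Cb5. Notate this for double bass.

A6 F6 Eb6 B#5 Db6 E#6 D##6 Cb6

The double bass sounds a perfect octave below written, so the written part must be a perfect octave above concert — transpose each note up.
A5 to A6
F5 to F6
Eb5 to Eb6
B#4 to B#5
Db5 to Db6
E#5 to E#6
D##5 to D##6
Cb5 to Cb6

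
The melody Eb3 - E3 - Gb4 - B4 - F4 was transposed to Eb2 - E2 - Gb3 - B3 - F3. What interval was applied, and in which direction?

down a perfect octave

Take the first pair: Eb3 → Eb2. E to E spans 8 letter names, so the interval is some kind of octave.
Eb2 to Eb3 is 12 semitones, which makes it a perfect octave; the second version is lower, so the direction is down.
Checking another pair — F4 → F3 — gives the same interval.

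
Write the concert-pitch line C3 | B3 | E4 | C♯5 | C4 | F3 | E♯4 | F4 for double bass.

C4 B4 E5 C#6 C5 F4 E#5 F5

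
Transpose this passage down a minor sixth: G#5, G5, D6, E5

A minor sixth down from G#5 gives B#4.
A minor sixth down from G5 gives B4.
D6 down a minor sixth is F#5.
E5: a sixth down reaches G, and 8 semitones makes it G#4.

B#4 B4 F#5 G#4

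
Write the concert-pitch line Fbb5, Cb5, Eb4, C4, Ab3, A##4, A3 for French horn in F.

Cbb6 Gb5 Bb4 G4 Eb4 E##5 E4

Written C4 sounds as F3 on the French horn in F, so concert pitches are written a perfect fifth up.
Fbb5 -> Cbb6
Cb5 -> Gb5
Eb4 -> Bb4
C4 -> G4
Ab3 -> Eb4
A##4 -> E##5
A3 -> E4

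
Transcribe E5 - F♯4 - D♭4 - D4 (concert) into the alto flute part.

A5 B4 Gb4 G4

The alto flute sounds a perfect fourth below written, so the written part must be a perfect fourth above concert — transpose each note up.
E5 → A5
F#4 → B4
Db4 → Gb4
D4 → G4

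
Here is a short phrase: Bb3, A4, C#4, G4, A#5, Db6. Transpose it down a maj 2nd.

Ab3 G4 B3 F4 G#5 Cb6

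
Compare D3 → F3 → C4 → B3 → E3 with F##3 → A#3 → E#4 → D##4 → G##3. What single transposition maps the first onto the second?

Take the first pair: D3 → F##3. D to F spans 3 letter names, so the interval is some kind of third.
D3 to F##3 is 5 semitones, which makes it an augmented third; the second version is higher, so the direction is up.
Checking another pair — E3 → G##3 — gives the same interval.

up an augmented third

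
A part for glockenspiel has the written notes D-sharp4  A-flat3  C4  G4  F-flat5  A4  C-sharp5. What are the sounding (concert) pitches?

Written C4 on the glockenspiel sounds as C6, a perfect fifteenth higher; apply that shift to every note.
D#4 gives D#6
Ab3 gives Ab5
C4 gives C6
G4 gives G6
Fb5 gives Fb7
A4 gives A6
C#5 gives C#7

D#6 Ab5 C6 G6 Fb7 A6 C#7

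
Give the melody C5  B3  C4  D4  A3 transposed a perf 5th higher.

G5 F#4 G4 A4 E4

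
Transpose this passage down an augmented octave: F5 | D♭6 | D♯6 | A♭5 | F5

F5 becomes Fb4
Db6 becomes Dbb5
D#6 becomes D5
Ab5 becomes Abb4
F5 becomes Fb4

Fb4 Dbb5 D5 Abb4 Fb4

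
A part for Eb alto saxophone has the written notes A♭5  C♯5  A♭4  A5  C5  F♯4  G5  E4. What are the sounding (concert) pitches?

Cb5 E4 Cb4 C5 Eb4 A3 Bb4 G3

Written C4 on the Eb alto saxophone sounds as Eb3, a major sixth lower; apply that shift to every note.
Ab5 -> Cb5
C#5 -> E4
Ab4 -> Cb4
A5 -> C5
C5 -> Eb4
F#4 -> A3
G5 -> Bb4
E4 -> G3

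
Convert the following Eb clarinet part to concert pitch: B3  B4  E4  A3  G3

D4 D5 G4 C4 Bb3

The Eb clarinet sounds a minor third above written, so transpose each written note up a minor third.
B3 -> D4
B4 -> D5
E4 -> G4
A3 -> C4
G3 -> Bb3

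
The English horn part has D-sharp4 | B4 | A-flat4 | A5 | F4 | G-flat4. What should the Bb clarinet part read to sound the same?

First find concert pitch: the English horn sounds a perfect fifth below written, so D-sharp4 B4 A-flat4 A5 F4 G-flat4 sounds G#3 E4 Db4 D5 Bb3 Cb4.
Then write for Bb clarinet: it sounds a major second below written, so the part must be a major second above concert.
G#3 → A#3
E4 → F#4
Db4 → Eb4
D5 → E5
Bb3 → C4
Cb4 → Db4

A#3 F#4 Eb4 E5 C4 Db4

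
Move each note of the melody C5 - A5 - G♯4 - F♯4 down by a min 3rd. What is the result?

A4 F#5 E#4 D#4

A minor third down from C5 gives A4.
A minor third down from A5 gives F#5.
A minor third down from G#4 gives E#4.
F#4: a third down reaches D, and 3 semitones makes it D#4.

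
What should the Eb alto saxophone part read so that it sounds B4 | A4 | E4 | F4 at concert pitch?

G#5 F#5 C#5 D5

Written C4 sounds as Eb3 on the Eb alto saxophone, so concert pitches are written a major sixth up.
B4 to G#5
A4 to F#5
E4 to C#5
F4 to D5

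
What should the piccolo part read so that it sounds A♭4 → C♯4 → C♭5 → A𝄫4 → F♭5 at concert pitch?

Ab3 C#3 Cb4 Abb3 Fb4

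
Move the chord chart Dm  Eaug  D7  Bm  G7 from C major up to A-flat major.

Bbm Caug Bb7 Gm Eb7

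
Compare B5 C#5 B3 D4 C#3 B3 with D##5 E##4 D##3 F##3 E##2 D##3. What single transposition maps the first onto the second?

down a diminished sixth

From B5 to D##5 is 6 letter names — a sixth of some quality.
D##5 to B5 is 7 semitones, which makes it a diminished sixth; the second version is lower, so the direction is down.
Checking another pair — B3 → D##3 — gives the same interval.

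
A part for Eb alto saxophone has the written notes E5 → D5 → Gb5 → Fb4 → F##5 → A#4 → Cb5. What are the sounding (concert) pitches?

G4 F4 Bbb4 Abb3 A#4 C#4 Ebb4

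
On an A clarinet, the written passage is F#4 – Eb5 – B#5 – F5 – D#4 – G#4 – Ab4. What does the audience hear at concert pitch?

D#4 C5 G##5 D5 B#3 E#4 F4

The A clarinet sounds a minor third below written, so transpose each written note down a minor third.
F#4 gives D#4
Eb5 gives C5
B#5 gives G##5
F5 gives D5
D#4 gives B#3
G#4 gives E#4
Ab4 gives F4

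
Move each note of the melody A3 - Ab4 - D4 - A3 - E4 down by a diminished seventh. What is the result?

B#2 B3 E#3 B#2 F##3

A3 to B#2
Ab4 to B3
D4 to E#3
A3 to B#2
E4 to F##3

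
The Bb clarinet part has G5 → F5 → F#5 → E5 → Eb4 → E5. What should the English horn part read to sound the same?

First find concert pitch: the Bb clarinet sounds a major second below written, so G5 F5 F#5 E5 Eb4 E5 sounds F5 Eb5 E5 D5 Db4 D5.
Then write for English horn: it sounds a perfect fifth below written, so the part must be a perfect fifth above concert.
F5 → C6
Eb5 → Bb5
E5 → B5
D5 → A5
Db4 → Ab4
D5 → A5

C6 Bb5 B5 A5 Ab4 A5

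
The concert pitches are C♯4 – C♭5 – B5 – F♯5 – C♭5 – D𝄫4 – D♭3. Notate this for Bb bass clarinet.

D#5 Db6 C#7 G#6 Db6 Ebb5 Eb4

Written C4 sounds as Bb2 on the Bb bass clarinet, so concert pitches are written a major ninth up.
C#4 to D#5
Cb5 to Db6
B5 to C#7
F#5 to G#6
Cb5 to Db6
Dbb4 to Ebb5
Db3 to Eb4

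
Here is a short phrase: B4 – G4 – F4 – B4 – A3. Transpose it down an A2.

B4 down an augmented second is Ab4.
G4 down an augmented second is Fb4.
An augmented second down from F4 gives Ebb4.
B4: a second down reaches A, and 3 semitones makes it Ab4.
A3: a second down reaches G, and 3 semitones makes it Gb3.

Ab4 Fb4 Ebb4 Ab4 Gb3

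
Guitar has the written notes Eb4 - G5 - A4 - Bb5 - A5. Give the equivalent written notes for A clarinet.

First find concert pitch: the guitar sounds a perfect octave below written, so Eb4 G5 A4 Bb5 A5 sounds Eb3 G4 A3 Bb4 A4.
Then write for A clarinet: it sounds a minor third below written, so the part must be a minor third above concert.
Eb3 → Gb3
G4 → Bb4
A3 → C4
Bb4 → Db5
A4 → C5

Gb3 Bb4 C4 Db5 C5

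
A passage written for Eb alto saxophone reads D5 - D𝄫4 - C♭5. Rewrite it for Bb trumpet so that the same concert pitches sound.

First find concert pitch: the Eb alto saxophone sounds a major sixth below written, so D5 D𝄫4 C♭5 sounds F4 Fbb3 Ebb4.
Then write for Bb trumpet: it sounds a major second below written, so the part must be a major second above concert.
F4 → G4
Fbb3 → Gbb3
Ebb4 → Fb4

G4 Gbb3 Fb4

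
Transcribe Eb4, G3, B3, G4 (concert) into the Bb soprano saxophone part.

F4 A3 C#4 A4

The Bb soprano saxophone sounds a major second below written, so the written part must be a major second above concert — transpose each note up.
Eb4 to F4
G3 to A3
B3 to C#4
G4 to A4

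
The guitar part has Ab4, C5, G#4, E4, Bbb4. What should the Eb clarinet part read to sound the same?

First find concert pitch: the guitar sounds a perfect octave below written, so Ab4 C5 G#4 E4 Bbb4 sounds Ab3 C4 G#3 E3 Bbb3.
Then write for Eb clarinet: it sounds a minor third above written, so the part must be a minor third below concert.
Ab3 → F3
C4 → A3
G#3 → E#3
E3 → C#3
Bbb3 → Gb3

F3 A3 E#3 C#3 Gb3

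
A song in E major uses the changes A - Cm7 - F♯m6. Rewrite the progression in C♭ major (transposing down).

Fb Abbm7 Dbm6

E major down to C♭ major is an augmented third; each chord root moves by that interval while the quality stays the same.
A: root A down an augmented third → Fb, giving Fb.
Cm7: root C down an augmented third → Abb, giving Abbm7.
F♯m6: root F♯ down an augmented third → Db, giving Dbm6.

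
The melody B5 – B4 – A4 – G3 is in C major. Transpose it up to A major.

C major to A major up is a major sixth, so every note moves up by that interval.
B5 to G#6
B4 to G#5
A4 to F#5
G3 to E4

G#6 G#5 F#5 E4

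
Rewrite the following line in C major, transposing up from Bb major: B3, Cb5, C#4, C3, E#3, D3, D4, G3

C#4 Db5 D#4 D3 F##3 E3 E4 A3

From Bb up to C is a major second; apply that to each pitch.
B3 to C#4
Cb5 to Db5
C#4 to D#4
C3 to D3
E#3 to F##3
D3 to E3
D4 to E4
G3 to A3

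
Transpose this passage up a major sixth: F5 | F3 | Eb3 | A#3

D6 D4 C4 F##4

F5 to D6
F3 to D4
Eb3 to C4
A#3 to F##4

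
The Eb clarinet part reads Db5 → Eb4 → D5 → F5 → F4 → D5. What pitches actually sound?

Fb5 Gb4 F5 Ab5 Ab4 F5

Written C4 on the Eb clarinet sounds as Eb4, a minor third higher; apply that shift to every note.
Db5 to Fb5
Eb4 to Gb4
D5 to F5
F5 to Ab5
F4 to Ab4
D5 to F5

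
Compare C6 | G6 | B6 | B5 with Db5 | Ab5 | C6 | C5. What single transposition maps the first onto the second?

down a major seventh

From C6 to Db5 is 7 letter names — a seventh of some quality.
Db5 to C6 is 11 semitones, which makes it a major seventh; the second version is lower, so the direction is down.
Checking another pair — B5 → C5 — gives the same interval.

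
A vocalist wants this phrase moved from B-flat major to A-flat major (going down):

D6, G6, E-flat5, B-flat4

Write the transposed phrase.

C6 F6 Db5 Ab4

B-flat major to A-flat major down is a major second, so every note moves down by that interval.
D6 becomes C6
G6 becomes F6
Eb5 becomes Db5
Bb4 becomes Ab4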